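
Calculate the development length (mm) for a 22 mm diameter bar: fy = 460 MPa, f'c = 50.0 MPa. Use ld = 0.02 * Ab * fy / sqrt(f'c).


Ab = pi * 22^2 / 4 = 380.133 mm2
ld = 0.02 * 380.133 * 460 / sqrt(50.0)
= 494.6 mm

494.6


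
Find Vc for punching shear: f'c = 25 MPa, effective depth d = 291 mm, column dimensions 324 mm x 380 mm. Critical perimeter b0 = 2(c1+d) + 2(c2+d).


b0 = 2*(324 + 291) + 2*(380 + 291) = 2572 mm
Vc = 0.33 * sqrt(25) * 2572 * 291 / 1000
= 1234.95 kN

1234.95


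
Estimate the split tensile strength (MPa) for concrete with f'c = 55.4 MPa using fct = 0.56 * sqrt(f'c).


fct = 0.56 * sqrt(55.4)
= 0.56 * 7.443
= 4.168 MPa

4.168


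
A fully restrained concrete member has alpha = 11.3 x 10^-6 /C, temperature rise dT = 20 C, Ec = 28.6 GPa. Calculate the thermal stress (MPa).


sigma = alpha * dT * Ec
= 11.3e-6 * 20 * 28.6 * 1000
= 6.464 MPa

6.464


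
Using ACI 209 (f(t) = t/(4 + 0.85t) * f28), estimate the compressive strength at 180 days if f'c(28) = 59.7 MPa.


f(180) = 180 / (4 + 0.85 * 180) * 59.7
= 180 / 157.0 * 59.7
= 68.45 MPa

68.45


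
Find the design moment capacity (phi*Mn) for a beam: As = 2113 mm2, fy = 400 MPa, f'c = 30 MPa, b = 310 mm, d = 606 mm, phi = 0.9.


a = As * fy / (0.85 * f'c * b)
= 2113 * 400 / (0.85 * 30 * 310)
= 106.9197 mm
Mn = As * fy * (d - a/2) / 10^6
= 467.0069 kN-m
phi*Mn = 0.9 * 467.0069 = 420.31 kN-m

420.31


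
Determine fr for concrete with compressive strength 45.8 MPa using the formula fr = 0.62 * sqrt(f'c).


fr = 0.62 * sqrt(45.8)
= 4.196 MPa

4.196


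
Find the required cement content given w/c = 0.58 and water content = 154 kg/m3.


Cement = water / (w/c)
= 154 / 0.58
= 265.5 kg/m3

265.5


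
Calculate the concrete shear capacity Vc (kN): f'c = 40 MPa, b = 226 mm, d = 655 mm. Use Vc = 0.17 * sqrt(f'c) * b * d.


Vc = 0.17 * sqrt(40) * 226 * 655 / 1000
= 159.16 kN

159.16


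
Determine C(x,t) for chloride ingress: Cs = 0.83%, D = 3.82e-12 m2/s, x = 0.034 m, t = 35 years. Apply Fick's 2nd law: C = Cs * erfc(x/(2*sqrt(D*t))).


t_seconds = 35 * 365.25 * 24 * 3600 = 1104516000.0 s
arg = 0.034 / (2 * sqrt(3.82e-12 * 1104516000.0))
= 0.2617
erfc(0.2617) = 0.7113
C = 0.83 * 0.7113 = 0.5904%

0.5904


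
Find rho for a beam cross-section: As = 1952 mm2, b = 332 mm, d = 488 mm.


rho = As / (b * d)
= 1952 / (332 * 488)
= 0.012

0.012


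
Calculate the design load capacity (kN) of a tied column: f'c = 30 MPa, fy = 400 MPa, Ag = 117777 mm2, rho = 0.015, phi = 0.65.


Ast = rho * Ag = 0.015 * 117777 = 1766.655 mm2
phi*Pn = 0.65 * 0.80 * (0.85 * 30 * (117777 - 1766.655) + 400 * 1766.655) / 1000
= 1905.76 kN

1905.76


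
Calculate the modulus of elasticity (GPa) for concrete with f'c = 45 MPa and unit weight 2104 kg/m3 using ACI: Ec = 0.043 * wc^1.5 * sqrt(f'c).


Ec = 0.043 * 2104^1.5 * sqrt(45) / 1000
= 27.84 GPa

27.84


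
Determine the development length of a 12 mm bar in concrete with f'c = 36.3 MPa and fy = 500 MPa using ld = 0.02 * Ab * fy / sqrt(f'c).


Ab = pi * 12^2 / 4 = 113.097 mm2
ld = 0.02 * 113.097 * 500 / sqrt(36.3)
= 187.7 mm

187.7


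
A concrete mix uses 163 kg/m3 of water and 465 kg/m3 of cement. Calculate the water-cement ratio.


w/c = water / cement
w/c = 163 / 465 = 0.351

0.351


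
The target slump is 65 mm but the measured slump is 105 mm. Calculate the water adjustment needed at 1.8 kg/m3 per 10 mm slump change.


Difference = 65 - 105 = -40 mm
Water adjustment = -40 * 1.8 / 10 = -7.2 kg/m3

-7.2


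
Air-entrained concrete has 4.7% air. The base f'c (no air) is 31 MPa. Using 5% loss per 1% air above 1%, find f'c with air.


Strength loss = (4.7 - 1) * 5 = 18.5%
f'c = 31 * (1 - 18.5/100)
= 25.26 MPa

25.26


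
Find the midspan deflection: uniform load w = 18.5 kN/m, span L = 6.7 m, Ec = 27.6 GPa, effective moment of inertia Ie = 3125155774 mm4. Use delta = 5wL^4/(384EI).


Convert: L = 6.7 m = 6700 mm, Ec = 27.6 GPa = 27600 MPa
delta = 5 * 18.5 * 6700^4 / (384 * 27600 * 3125155774)
= 5.63 mm

5.63


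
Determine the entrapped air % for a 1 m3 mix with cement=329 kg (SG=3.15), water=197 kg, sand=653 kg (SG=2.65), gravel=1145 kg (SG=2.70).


Vol cement = 329 / (3.15 * 1000) = 0.104444 m3
Vol water = 197 / 1000 = 0.197 m3
Vol sand = 653 / (2.65 * 1000) = 0.246415 m3
Vol gravel = 1145 / (2.70 * 1000) = 0.424074 m3
Total solid + water volume = 0.971934 m3
Air = (1 - 0.971934) * 100 = 2.81%

2.81


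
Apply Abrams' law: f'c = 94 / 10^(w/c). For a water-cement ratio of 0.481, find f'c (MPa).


f'c = 94 / 10^0.481
= 94 / 3.027
= 31.05 MPa

31.05


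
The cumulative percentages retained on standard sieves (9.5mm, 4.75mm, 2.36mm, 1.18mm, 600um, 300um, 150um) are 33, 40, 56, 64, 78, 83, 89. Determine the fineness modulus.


FM = sum(cumulative % retained) / 100
= 443 / 100
= 4.43

4.43


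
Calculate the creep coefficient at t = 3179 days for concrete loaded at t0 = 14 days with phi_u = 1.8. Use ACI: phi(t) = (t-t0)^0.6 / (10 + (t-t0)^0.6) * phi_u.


dt = 3179 - 14 = 3165
phi = 3165^0.6 / (10 + 3165^0.6) * 1.8
= 1.668

1.668


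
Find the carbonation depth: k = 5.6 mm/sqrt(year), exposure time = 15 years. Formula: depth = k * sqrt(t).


depth = k * sqrt(t)
= 5.6 * sqrt(15)
= 21.69 mm

21.69


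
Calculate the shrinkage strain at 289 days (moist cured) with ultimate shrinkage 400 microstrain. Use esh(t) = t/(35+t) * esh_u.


esh(289) = 289 / (35 + 289) * 400
= 289 / 324 * 400
= 356.8 microstrain

356.8


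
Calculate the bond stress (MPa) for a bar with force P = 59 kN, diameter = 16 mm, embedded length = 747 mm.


u = P / (pi * db * ld)
= 59 * 1000 / (pi * 16 * 747)
= 1.571 MPa

1.571


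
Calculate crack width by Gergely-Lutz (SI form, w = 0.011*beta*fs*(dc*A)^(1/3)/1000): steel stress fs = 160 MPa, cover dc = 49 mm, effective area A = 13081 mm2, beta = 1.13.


w = 0.011 * beta * fs * (dc * A)^(1/3) / 1000
= 0.011 * 1.13 * 160 * (49 * 13081)^(1/3) / 1000
= 0.171 mm

0.171


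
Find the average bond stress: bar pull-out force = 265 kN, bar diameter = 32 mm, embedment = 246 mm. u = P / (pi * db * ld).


u = P / (pi * db * ld)
= 265 * 1000 / (pi * 32 * 246)
= 10.715 MPa

10.715


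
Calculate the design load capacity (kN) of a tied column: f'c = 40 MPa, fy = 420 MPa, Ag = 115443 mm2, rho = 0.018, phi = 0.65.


Ast = rho * Ag = 0.018 * 115443 = 2077.974 mm2
phi*Pn = 0.65 * 0.80 * (0.85 * 40 * (115443 - 2077.974) + 420 * 2077.974) / 1000
= 2458.12 kN

2458.12


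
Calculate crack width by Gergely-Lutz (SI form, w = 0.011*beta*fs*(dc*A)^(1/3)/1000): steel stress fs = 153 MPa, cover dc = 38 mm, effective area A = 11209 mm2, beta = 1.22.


w = 0.011 * beta * fs * (dc * A)^(1/3) / 1000
= 0.011 * 1.22 * 153 * (38 * 11209)^(1/3) / 1000
= 0.154 mm

0.154


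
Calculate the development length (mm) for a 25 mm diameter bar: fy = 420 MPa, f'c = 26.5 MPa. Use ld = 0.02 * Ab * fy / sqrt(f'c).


Ab = pi * 25^2 / 4 = 490.874 mm2
ld = 0.02 * 490.874 * 420 / sqrt(26.5)
= 801.0 mm

801.0


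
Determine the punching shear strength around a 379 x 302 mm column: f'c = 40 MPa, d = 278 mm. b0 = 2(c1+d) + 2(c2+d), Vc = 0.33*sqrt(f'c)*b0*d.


b0 = 2*(379 + 278) + 2*(302 + 278) = 2474 mm
Vc = 0.33 * sqrt(40) * 2474 * 278 / 1000
= 1435.45 kN

1435.45


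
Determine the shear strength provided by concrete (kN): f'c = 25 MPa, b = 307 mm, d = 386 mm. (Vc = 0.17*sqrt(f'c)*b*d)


Vc = 0.17 * sqrt(25) * 307 * 386 / 1000
= 100.73 kN

100.73


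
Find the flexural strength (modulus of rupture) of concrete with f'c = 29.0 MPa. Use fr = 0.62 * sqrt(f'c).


fr = 0.62 * sqrt(29.0)
= 3.339 MPa

3.339


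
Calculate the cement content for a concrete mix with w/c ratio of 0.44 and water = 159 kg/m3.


Cement = water / (w/c)
= 159 / 0.44
= 361.4 kg/m3

361.4


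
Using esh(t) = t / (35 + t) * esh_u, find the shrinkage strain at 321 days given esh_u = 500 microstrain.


esh(321) = 321 / (35 + 321) * 500
= 321 / 356 * 500
= 450.8 microstrain

450.8


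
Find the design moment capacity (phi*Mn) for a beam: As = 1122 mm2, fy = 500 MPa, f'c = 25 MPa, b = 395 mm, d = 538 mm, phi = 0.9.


a = As * fy / (0.85 * f'c * b)
= 1122 * 500 / (0.85 * 25 * 395)
= 66.8354 mm
Mn = As * fy * (d - a/2) / 10^6
= 283.0707 kN-m
phi*Mn = 0.9 * 283.0707 = 254.76 kN-m

254.76


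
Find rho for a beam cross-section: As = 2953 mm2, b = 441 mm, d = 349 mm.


rho = As / (b * d)
= 2953 / (441 * 349)
= 0.0192

0.0192


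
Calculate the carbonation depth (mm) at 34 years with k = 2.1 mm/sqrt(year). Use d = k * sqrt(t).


depth = k * sqrt(t)
= 2.1 * sqrt(34)
= 12.24 mm

12.24


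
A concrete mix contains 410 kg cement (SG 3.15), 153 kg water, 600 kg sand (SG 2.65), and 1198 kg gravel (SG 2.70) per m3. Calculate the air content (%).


Vol cement = 410 / (3.15 * 1000) = 0.130159 m3
Vol water = 153 / 1000 = 0.153 m3
Vol sand = 600 / (2.65 * 1000) = 0.226415 m3
Vol gravel = 1198 / (2.70 * 1000) = 0.443704 m3
Total solid + water volume = 0.953278 m3
Air = (1 - 0.953278) * 100 = 4.67%

4.67


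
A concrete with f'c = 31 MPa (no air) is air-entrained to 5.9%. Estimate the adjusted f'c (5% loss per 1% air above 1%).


Strength loss = (5.9 - 1) * 5 = 24.5%
f'c = 31 * (1 - 24.5/100)
= 23.41 MPa

23.41


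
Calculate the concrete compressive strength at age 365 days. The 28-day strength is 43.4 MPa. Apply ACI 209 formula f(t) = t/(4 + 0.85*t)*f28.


f(365) = 365 / (4 + 0.85 * 365) * 43.4
= 365 / 314.25 * 43.4
= 50.41 MPa

50.41


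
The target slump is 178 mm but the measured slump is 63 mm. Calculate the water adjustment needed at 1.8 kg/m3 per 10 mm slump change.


Difference = 178 - 63 = 115 mm
Water adjustment = 115 * 1.8 / 10 = 20.7 kg/m3

20.7


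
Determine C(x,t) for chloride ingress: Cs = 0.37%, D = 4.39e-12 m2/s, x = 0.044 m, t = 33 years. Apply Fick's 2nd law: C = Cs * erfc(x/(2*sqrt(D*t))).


t_seconds = 33 * 365.25 * 24 * 3600 = 1041400800.0 s
arg = 0.044 / (2 * sqrt(4.39e-12 * 1041400800.0))
= 0.3254
erfc(0.3254) = 0.6454
C = 0.37 * 0.6454 = 0.2388%

0.2388


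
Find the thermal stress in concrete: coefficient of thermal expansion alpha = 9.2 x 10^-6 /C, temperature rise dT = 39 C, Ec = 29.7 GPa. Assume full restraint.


sigma = alpha * dT * Ec
= 9.2e-6 * 39 * 29.7 * 1000
= 10.656 MPa

10.656


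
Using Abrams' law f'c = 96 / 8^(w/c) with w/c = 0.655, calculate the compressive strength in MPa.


f'c = 96 / 8^0.655
= 96 / 3.904
= 24.59 MPa

24.59


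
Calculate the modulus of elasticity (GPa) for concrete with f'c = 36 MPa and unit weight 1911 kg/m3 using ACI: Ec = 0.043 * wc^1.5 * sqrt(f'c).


Ec = 0.043 * 1911^1.5 * sqrt(36) / 1000
= 21.55 GPa

21.55


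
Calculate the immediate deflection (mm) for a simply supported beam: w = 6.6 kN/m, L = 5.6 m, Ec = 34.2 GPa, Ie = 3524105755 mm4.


Convert: L = 5.6 m = 5600 mm, Ec = 34.2 GPa = 34200 MPa
delta = 5 * 6.6 * 5600^4 / (384 * 34200 * 3524105755)
= 0.7 mm

0.7


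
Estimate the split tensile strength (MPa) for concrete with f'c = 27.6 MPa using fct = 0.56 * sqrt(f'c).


fct = 0.56 * sqrt(27.6)
= 0.56 * 5.254
= 2.942 MPa

2.942


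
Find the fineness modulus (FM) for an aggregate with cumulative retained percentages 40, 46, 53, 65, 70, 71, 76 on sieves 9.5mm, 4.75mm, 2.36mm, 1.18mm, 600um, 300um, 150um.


FM = sum(cumulative % retained) / 100
= 421 / 100
= 4.21

4.21


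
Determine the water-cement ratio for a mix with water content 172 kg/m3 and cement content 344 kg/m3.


w/c = water / cement
w/c = 172 / 344 = 0.5

0.5


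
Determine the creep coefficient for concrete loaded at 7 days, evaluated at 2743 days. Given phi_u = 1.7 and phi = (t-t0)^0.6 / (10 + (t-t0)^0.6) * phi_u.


dt = 2743 - 7 = 2736
phi = 2736^0.6 / (10 + 2736^0.6) * 1.7
= 1.564

1.564


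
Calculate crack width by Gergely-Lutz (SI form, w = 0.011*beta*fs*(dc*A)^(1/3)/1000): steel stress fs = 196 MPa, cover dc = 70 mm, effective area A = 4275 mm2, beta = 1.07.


w = 0.011 * beta * fs * (dc * A)^(1/3) / 1000
= 0.011 * 1.07 * 196 * (70 * 4275)^(1/3) / 1000
= 0.154 mm

0.154


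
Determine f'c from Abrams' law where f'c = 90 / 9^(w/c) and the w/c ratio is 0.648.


f'c = 90 / 9^0.648
= 90 / 4.153
= 21.67 MPa

21.67


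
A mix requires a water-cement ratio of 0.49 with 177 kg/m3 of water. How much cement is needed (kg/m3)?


Cement = water / (w/c)
= 177 / 0.49
= 361.2 kg/m3

361.2


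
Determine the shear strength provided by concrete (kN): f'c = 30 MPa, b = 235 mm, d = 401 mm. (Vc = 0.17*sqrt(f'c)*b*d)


Vc = 0.17 * sqrt(30) * 235 * 401 / 1000
= 87.74 kN

87.74


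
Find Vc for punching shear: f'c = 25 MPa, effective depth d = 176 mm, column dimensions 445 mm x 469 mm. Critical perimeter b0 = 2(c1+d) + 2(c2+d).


b0 = 2*(445 + 176) + 2*(469 + 176) = 2532 mm
Vc = 0.33 * sqrt(25) * 2532 * 176 / 1000
= 735.29 kN

735.29


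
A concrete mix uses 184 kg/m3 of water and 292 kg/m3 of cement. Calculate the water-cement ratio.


w/c = water / cement
w/c = 184 / 292 = 0.63

0.63


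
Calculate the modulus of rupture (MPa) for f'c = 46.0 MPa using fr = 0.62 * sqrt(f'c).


fr = 0.62 * sqrt(46.0)
= 4.205 MPa

4.205


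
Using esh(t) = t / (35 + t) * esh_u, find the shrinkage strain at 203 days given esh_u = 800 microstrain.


esh(203) = 203 / (35 + 203) * 800
= 203 / 238 * 800
= 682.4 microstrain

682.4


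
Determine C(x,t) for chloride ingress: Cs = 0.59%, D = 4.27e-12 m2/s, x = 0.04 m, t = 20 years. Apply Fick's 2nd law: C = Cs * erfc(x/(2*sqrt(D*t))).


t_seconds = 20 * 365.25 * 24 * 3600 = 631152000.0 s
arg = 0.04 / (2 * sqrt(4.27e-12 * 631152000.0))
= 0.3853
erfc(0.3853) = 0.5859
C = 0.59 * 0.5859 = 0.3457%

0.3457


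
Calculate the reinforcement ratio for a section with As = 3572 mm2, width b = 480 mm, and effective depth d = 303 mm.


rho = As / (b * d)
= 3572 / (480 * 303)
= 0.0246

0.0246


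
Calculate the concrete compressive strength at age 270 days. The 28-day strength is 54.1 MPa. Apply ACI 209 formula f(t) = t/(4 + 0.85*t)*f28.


f(270) = 270 / (4 + 0.85 * 270) * 54.1
= 270 / 233.5 * 54.1
= 62.56 MPa

62.56


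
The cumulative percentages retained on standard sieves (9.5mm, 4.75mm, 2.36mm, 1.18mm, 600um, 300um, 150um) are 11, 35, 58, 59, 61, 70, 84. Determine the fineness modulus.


FM = sum(cumulative % retained) / 100
= 378 / 100
= 3.78

3.78


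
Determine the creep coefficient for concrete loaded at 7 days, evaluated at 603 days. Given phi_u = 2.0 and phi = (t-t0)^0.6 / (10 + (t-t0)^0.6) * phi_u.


dt = 603 - 7 = 596
phi = 596^0.6 / (10 + 596^0.6) * 2.0
= 1.644

1.644


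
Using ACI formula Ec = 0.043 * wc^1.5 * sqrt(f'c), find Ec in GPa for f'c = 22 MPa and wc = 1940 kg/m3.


Ec = 0.043 * 1940^1.5 * sqrt(22) / 1000
= 17.23 GPa

17.23


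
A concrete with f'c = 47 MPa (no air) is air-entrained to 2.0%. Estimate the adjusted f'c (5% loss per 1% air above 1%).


Strength loss = (2.0 - 1) * 5 = 5.0%
f'c = 47 * (1 - 5.0/100)
= 44.65 MPa

44.65


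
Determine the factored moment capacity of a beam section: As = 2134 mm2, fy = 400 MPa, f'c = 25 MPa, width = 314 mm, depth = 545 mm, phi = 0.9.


a = As * fy / (0.85 * f'c * b)
= 2134 * 400 / (0.85 * 25 * 314)
= 127.9281 mm
Mn = As * fy * (d - a/2) / 10^6
= 410.6123 kN-m
phi*Mn = 0.9 * 410.6123 = 369.55 kN-m

369.55


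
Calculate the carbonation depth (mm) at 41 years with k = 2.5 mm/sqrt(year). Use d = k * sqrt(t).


depth = k * sqrt(t)
= 2.5 * sqrt(41)
= 16.01 mm

16.01


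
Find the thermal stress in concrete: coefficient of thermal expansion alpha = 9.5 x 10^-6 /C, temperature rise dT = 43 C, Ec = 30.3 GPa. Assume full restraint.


sigma = alpha * dT * Ec
= 9.5e-6 * 43 * 30.3 * 1000
= 12.378 MPa

12.378


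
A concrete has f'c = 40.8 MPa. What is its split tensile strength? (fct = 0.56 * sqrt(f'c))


fct = 0.56 * sqrt(40.8)
= 0.56 * 6.387
= 3.577 MPa

3.577


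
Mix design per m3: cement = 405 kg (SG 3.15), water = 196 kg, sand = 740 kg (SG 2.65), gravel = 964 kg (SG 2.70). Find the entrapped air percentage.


Vol cement = 405 / (3.15 * 1000) = 0.128571 m3
Vol water = 196 / 1000 = 0.196 m3
Vol sand = 740 / (2.65 * 1000) = 0.279245 m3
Vol gravel = 964 / (2.70 * 1000) = 0.357037 m3
Total solid + water volume = 0.960854 m3
Air = (1 - 0.960854) * 100 = 3.91%

3.91


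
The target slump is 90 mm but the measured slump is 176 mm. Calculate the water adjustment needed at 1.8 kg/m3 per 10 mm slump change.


Difference = 90 - 176 = -86 mm
Water adjustment = -86 * 1.8 / 10 = -15.5 kg/m3

-15.5


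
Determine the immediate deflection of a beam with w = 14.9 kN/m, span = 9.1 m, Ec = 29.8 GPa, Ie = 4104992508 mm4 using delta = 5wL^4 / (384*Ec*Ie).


Convert: L = 9.1 m = 9100 mm, Ec = 29.8 GPa = 29800 MPa
delta = 5 * 14.9 * 9100^4 / (384 * 29800 * 4104992508)
= 10.88 mm

10.88


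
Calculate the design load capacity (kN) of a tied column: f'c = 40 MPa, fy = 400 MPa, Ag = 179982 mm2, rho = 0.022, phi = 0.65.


Ast = rho * Ag = 0.022 * 179982 = 3959.604 mm2
phi*Pn = 0.65 * 0.80 * (0.85 * 40 * (179982 - 3959.604) + 400 * 3959.604) / 1000
= 3935.67 kN

3935.67


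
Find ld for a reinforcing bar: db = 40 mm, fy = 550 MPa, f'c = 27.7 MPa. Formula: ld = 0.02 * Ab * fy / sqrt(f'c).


Ab = pi * 40^2 / 4 = 1256.637 mm2
ld = 0.02 * 1256.637 * 550 / sqrt(27.7)
= 2626.4 mm

2626.4


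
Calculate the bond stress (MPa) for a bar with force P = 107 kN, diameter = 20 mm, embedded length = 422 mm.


u = P / (pi * db * ld)
= 107 * 1000 / (pi * 20 * 422)
= 4.035 MPa

4.035


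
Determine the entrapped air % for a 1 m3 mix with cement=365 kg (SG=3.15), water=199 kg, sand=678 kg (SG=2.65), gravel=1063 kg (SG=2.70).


Vol cement = 365 / (3.15 * 1000) = 0.115873 m3
Vol water = 199 / 1000 = 0.199 m3
Vol sand = 678 / (2.65 * 1000) = 0.255849 m3
Vol gravel = 1063 / (2.70 * 1000) = 0.393704 m3
Total solid + water volume = 0.964426 m3
Air = (1 - 0.964426) * 100 = 3.56%

3.56


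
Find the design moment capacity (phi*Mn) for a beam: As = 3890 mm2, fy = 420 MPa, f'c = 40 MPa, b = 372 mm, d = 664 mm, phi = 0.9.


a = As * fy / (0.85 * f'c * b)
= 3890 * 420 / (0.85 * 40 * 372)
= 129.1746 mm
Mn = As * fy * (d - a/2) / 10^6
= 979.3205 kN-m
phi*Mn = 0.9 * 979.3205 = 881.39 kN-m

881.39


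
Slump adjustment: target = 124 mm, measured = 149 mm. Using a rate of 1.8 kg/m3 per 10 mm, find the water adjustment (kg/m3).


Difference = 124 - 149 = -25 mm
Water adjustment = -25 * 1.8 / 10 = -4.5 kg/m3

-4.5


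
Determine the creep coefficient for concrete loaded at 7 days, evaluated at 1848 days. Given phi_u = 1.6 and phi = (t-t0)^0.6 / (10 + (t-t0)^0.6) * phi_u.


dt = 1848 - 7 = 1841
phi = 1841^0.6 / (10 + 1841^0.6) * 1.6
= 1.442

1.442


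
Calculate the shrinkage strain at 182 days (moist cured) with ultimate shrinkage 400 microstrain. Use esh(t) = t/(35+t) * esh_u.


esh(182) = 182 / (35 + 182) * 400
= 182 / 217 * 400
= 335.5 microstrain

335.5


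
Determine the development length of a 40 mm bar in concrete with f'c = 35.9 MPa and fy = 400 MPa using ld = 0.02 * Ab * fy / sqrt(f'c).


Ab = pi * 40^2 / 4 = 1256.637 mm2
ld = 0.02 * 1256.637 * 400 / sqrt(35.9)
= 1677.8 mm

1677.8


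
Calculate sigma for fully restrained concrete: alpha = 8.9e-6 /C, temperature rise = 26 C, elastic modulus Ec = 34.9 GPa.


sigma = alpha * dT * Ec
= 8.9e-6 * 26 * 34.9 * 1000
= 8.076 MPa

8.076


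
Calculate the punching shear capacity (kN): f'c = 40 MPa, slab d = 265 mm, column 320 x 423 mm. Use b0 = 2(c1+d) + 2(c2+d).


b0 = 2*(320 + 265) + 2*(423 + 265) = 2546 mm
Vc = 0.33 * sqrt(40) * 2546 * 265 / 1000
= 1408.15 kN

1408.15


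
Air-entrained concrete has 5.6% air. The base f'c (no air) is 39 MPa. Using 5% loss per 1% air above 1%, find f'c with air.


Strength loss = (5.6 - 1) * 5 = 23.0%
f'c = 39 * (1 - 23.0/100)
= 30.03 MPa

30.03


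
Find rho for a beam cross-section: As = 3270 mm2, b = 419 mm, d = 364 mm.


rho = As / (b * d)
= 3270 / (419 * 364)
= 0.0214

0.0214


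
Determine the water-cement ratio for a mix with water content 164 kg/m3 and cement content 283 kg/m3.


w/c = water / cement
w/c = 164 / 283 = 0.58

0.58


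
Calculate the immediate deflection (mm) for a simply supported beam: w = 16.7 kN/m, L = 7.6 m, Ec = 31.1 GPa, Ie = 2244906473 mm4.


Convert: L = 7.6 m = 7600 mm, Ec = 31.1 GPa = 31100 MPa
delta = 5 * 16.7 * 7600^4 / (384 * 31100 * 2244906473)
= 10.39 mm

10.39


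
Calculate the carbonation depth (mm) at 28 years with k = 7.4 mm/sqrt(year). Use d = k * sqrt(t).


depth = k * sqrt(t)
= 7.4 * sqrt(28)
= 39.16 mm

39.16


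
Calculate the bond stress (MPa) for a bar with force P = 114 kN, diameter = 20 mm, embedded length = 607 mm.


u = P / (pi * db * ld)
= 114 * 1000 / (pi * 20 * 607)
= 2.989 MPa

2.989


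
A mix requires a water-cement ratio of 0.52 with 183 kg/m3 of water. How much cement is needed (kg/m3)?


Cement = water / (w/c)
= 183 / 0.52
= 351.9 kg/m3

351.9


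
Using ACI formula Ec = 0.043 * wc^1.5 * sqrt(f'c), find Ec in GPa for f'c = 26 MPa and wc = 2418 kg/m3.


Ec = 0.043 * 2418^1.5 * sqrt(26) / 1000
= 26.07 GPa

26.07


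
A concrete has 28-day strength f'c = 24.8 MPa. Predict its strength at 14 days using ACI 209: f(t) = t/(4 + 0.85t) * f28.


f(14) = 14 / (4 + 0.85 * 14) * 24.8
= 14 / 15.9 * 24.8
= 21.84 MPa

21.84


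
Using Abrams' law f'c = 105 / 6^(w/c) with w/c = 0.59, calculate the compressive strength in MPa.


f'c = 105 / 6^0.59
= 105 / 2.878
= 36.48 MPa

36.48


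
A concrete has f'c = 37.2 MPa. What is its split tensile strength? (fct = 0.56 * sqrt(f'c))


fct = 0.56 * sqrt(37.2)
= 0.56 * 6.099
= 3.416 MPa

3.416


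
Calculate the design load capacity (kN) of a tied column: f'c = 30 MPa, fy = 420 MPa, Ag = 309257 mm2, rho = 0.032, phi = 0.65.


Ast = rho * Ag = 0.032 * 309257 = 9896.224 mm2
phi*Pn = 0.65 * 0.80 * (0.85 * 30 * (309257 - 9896.224) + 420 * 9896.224) / 1000
= 6130.86 kN

6130.86


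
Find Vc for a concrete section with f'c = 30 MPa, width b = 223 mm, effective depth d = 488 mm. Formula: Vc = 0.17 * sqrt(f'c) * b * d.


Vc = 0.17 * sqrt(30) * 223 * 488 / 1000
= 101.33 kN

101.33


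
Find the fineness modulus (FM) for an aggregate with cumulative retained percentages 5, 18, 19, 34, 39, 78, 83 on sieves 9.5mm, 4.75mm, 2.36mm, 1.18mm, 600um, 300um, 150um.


FM = sum(cumulative % retained) / 100
= 276 / 100
= 2.76

2.76


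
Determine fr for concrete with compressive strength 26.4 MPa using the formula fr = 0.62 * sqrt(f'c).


fr = 0.62 * sqrt(26.4)
= 3.186 MPa

3.186


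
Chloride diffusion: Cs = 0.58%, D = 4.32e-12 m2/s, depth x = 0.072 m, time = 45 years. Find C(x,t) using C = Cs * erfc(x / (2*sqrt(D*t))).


t_seconds = 45 * 365.25 * 24 * 3600 = 1420092000.0 s
arg = 0.072 / (2 * sqrt(4.32e-12 * 1420092000.0))
= 0.4596
erfc(0.4596) = 0.5157
C = 0.58 * 0.5157 = 0.2991%

0.2991


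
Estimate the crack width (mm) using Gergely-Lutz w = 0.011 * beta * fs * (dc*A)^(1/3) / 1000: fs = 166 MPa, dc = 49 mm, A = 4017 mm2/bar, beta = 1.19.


w = 0.011 * beta * fs * (dc * A)^(1/3) / 1000
= 0.011 * 1.19 * 166 * (49 * 4017)^(1/3) / 1000
= 0.126 mm

0.126


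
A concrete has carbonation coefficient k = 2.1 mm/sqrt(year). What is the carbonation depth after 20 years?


depth = k * sqrt(t)
= 2.1 * sqrt(20)
= 9.39 mm

9.39


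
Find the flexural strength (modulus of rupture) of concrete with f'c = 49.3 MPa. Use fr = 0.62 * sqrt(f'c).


fr = 0.62 * sqrt(49.3)
= 4.353 MPa

4.353


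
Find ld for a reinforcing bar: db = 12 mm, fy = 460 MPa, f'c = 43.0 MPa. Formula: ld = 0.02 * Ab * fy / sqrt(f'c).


Ab = pi * 12^2 / 4 = 113.097 mm2
ld = 0.02 * 113.097 * 460 / sqrt(43.0)
= 158.7 mm

158.7


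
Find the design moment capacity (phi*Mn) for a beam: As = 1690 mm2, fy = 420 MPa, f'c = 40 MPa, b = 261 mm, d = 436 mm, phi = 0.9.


a = As * fy / (0.85 * f'c * b)
= 1690 * 420 / (0.85 * 40 * 261)
= 79.9865 mm
Mn = As * fy * (d - a/2) / 10^6
= 281.0856 kN-m
phi*Mn = 0.9 * 281.0856 = 252.98 kN-m

252.98


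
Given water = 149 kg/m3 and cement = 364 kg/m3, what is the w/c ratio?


w/c = water / cement
w/c = 149 / 364 = 0.409

0.409


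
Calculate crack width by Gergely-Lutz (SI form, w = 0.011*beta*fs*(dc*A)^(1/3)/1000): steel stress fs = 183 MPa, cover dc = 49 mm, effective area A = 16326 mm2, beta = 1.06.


w = 0.011 * beta * fs * (dc * A)^(1/3) / 1000
= 0.011 * 1.06 * 183 * (49 * 16326)^(1/3) / 1000
= 0.198 mm

0.198


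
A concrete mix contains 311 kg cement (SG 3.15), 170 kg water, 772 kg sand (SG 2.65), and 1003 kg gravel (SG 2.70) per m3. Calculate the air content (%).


Vol cement = 311 / (3.15 * 1000) = 0.09873 m3
Vol water = 170 / 1000 = 0.17 m3
Vol sand = 772 / (2.65 * 1000) = 0.291321 m3
Vol gravel = 1003 / (2.70 * 1000) = 0.371481 m3
Total solid + water volume = 0.931532 m3
Air = (1 - 0.931532) * 100 = 6.85%

6.85


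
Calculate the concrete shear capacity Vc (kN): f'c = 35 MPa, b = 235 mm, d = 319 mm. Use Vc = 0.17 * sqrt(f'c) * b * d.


Vc = 0.17 * sqrt(35) * 235 * 319 / 1000
= 75.39 kN

75.39


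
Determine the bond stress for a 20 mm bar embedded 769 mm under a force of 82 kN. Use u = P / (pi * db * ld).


u = P / (pi * db * ld)
= 82 * 1000 / (pi * 20 * 769)
= 1.697 MPa

1.697


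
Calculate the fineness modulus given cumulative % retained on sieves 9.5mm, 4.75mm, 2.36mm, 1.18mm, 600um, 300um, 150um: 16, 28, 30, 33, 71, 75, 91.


FM = sum(cumulative % retained) / 100
= 344 / 100
= 3.44

3.44


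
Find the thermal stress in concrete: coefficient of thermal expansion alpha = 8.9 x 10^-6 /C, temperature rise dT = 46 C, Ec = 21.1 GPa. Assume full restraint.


sigma = alpha * dT * Ec
= 8.9e-6 * 46 * 21.1 * 1000
= 8.638 MPa

8.638


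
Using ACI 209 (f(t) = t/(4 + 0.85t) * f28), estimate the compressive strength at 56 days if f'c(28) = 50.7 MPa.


f(56) = 56 / (4 + 0.85 * 56) * 50.7
= 56 / 51.6 * 50.7
= 55.02 MPa

55.02


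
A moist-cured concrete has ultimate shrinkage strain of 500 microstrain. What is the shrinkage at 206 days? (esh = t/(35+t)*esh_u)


esh(206) = 206 / (35 + 206) * 500
= 206 / 241 * 500
= 427.4 microstrain

427.4


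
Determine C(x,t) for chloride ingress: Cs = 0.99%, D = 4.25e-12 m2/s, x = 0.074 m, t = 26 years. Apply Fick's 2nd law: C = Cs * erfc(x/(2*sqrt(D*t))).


t_seconds = 26 * 365.25 * 24 * 3600 = 820497600.0 s
arg = 0.074 / (2 * sqrt(4.25e-12 * 820497600.0))
= 0.6266
erfc(0.6266) = 0.3756
C = 0.99 * 0.3756 = 0.3718%

0.3718


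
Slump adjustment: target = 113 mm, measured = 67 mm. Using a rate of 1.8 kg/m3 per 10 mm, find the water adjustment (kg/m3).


Difference = 113 - 67 = 46 mm
Water adjustment = 46 * 1.8 / 10 = 8.3 kg/m3

8.3


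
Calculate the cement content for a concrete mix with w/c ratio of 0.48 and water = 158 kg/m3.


Cement = water / (w/c)
= 158 / 0.48
= 329.2 kg/m3

329.2


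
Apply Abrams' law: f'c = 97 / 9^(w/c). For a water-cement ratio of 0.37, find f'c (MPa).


f'c = 97 / 9^0.37
= 97 / 2.255
= 43.02 MPa

43.02


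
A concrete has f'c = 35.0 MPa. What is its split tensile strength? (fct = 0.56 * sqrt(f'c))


fct = 0.56 * sqrt(35.0)
= 0.56 * 5.916
= 3.313 MPa

3.313


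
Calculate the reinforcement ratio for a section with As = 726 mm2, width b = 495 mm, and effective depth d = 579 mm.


rho = As / (b * d)
= 726 / (495 * 579)
= 0.0025

0.0025


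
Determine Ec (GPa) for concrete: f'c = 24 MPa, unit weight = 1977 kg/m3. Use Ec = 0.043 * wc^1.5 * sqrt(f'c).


Ec = 0.043 * 1977^1.5 * sqrt(24) / 1000
= 18.52 GPa

18.52


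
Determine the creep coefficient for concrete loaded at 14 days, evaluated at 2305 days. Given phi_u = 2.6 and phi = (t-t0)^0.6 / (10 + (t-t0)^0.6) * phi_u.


dt = 2305 - 14 = 2291
phi = 2291^0.6 / (10 + 2291^0.6) * 2.6
= 2.371

2.371


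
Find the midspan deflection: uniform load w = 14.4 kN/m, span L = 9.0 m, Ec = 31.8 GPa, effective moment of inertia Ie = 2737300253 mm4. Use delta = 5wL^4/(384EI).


Convert: L = 9.0 m = 9000 mm, Ec = 31.8 GPa = 31800 MPa
delta = 5 * 14.4 * 9000^4 / (384 * 31800 * 2737300253)
= 14.13 mm

14.13


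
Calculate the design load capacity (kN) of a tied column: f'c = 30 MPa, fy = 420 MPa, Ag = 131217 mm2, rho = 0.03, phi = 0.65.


Ast = rho * Ag = 0.03 * 131217 = 3936.51 mm2
phi*Pn = 0.65 * 0.80 * (0.85 * 30 * (131217 - 3936.51) + 420 * 3936.51) / 1000
= 2547.47 kN

2547.47


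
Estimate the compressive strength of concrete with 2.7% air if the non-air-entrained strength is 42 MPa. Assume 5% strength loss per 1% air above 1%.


Strength loss = (2.7 - 1) * 5 = 8.5%
f'c = 42 * (1 - 8.5/100)
= 38.43 MPa

38.43


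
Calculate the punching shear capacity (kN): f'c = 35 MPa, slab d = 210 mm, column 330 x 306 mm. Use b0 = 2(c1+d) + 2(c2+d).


b0 = 2*(330 + 210) + 2*(306 + 210) = 2112 mm
Vc = 0.33 * sqrt(35) * 2112 * 210 / 1000
= 865.89 kN

865.89


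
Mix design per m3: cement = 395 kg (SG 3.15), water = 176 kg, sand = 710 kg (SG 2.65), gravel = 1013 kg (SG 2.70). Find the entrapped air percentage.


Vol cement = 395 / (3.15 * 1000) = 0.125397 m3
Vol water = 176 / 1000 = 0.176 m3
Vol sand = 710 / (2.65 * 1000) = 0.267925 m3
Vol gravel = 1013 / (2.70 * 1000) = 0.375185 m3
Total solid + water volume = 0.944507 m3
Air = (1 - 0.944507) * 100 = 5.55%

5.55


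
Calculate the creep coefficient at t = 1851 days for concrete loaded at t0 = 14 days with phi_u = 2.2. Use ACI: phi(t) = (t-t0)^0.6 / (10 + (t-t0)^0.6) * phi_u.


dt = 1851 - 14 = 1837
phi = 1837^0.6 / (10 + 1837^0.6) * 2.2
= 1.982

1.982


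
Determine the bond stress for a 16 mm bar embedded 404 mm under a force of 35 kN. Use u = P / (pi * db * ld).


u = P / (pi * db * ld)
= 35 * 1000 / (pi * 16 * 404)
= 1.724 MPa

1.724


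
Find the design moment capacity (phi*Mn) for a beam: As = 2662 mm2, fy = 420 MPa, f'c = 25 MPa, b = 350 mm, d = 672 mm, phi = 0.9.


a = As * fy / (0.85 * f'c * b)
= 2662 * 420 / (0.85 * 25 * 350)
= 150.3247 mm
Mn = As * fy * (d - a/2) / 10^6
= 667.2884 kN-m
phi*Mn = 0.9 * 667.2884 = 600.56 kN-m

600.56


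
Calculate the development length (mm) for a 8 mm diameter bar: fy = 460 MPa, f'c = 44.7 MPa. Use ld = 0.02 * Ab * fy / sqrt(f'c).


Ab = pi * 8^2 / 4 = 50.265 mm2
ld = 0.02 * 50.265 * 460 / sqrt(44.7)
= 69.2 mm

69.2


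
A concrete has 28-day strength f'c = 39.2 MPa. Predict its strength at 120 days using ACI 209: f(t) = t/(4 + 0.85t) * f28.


f(120) = 120 / (4 + 0.85 * 120) * 39.2
= 120 / 106.0 * 39.2
= 44.38 MPa

44.38


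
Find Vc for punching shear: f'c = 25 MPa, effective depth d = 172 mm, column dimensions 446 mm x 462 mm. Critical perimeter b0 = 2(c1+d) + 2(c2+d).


b0 = 2*(446 + 172) + 2*(462 + 172) = 2504 mm
Vc = 0.33 * sqrt(25) * 2504 * 172 / 1000
= 710.64 kN

710.64


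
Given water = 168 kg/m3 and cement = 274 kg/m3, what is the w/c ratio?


w/c = water / cement
w/c = 168 / 274 = 0.613

0.613


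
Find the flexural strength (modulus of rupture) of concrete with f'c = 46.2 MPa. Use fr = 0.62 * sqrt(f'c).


fr = 0.62 * sqrt(46.2)
= 4.214 MPa

4.214


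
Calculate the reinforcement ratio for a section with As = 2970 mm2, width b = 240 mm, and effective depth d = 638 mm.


rho = As / (b * d)
= 2970 / (240 * 638)
= 0.0194

0.0194


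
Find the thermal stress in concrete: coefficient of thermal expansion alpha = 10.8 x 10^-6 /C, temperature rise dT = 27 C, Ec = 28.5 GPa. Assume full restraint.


sigma = alpha * dT * Ec
= 10.8e-6 * 27 * 28.5 * 1000
= 8.311 MPa

8.311


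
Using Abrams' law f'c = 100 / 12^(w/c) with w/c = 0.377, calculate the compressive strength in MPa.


f'c = 100 / 12^0.377
= 100 / 2.552
= 39.19 MPa

39.19


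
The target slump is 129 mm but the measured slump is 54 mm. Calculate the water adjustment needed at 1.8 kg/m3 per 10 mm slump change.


Difference = 129 - 54 = 75 mm
Water adjustment = 75 * 1.8 / 10 = 13.5 kg/m3

13.5


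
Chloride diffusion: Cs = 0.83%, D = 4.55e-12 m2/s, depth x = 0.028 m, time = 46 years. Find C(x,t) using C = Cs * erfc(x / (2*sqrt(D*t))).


t_seconds = 46 * 365.25 * 24 * 3600 = 1451649600.0 s
arg = 0.028 / (2 * sqrt(4.55e-12 * 1451649600.0))
= 0.1723
erfc(0.1723) = 0.8075
C = 0.83 * 0.8075 = 0.6702%

0.6702


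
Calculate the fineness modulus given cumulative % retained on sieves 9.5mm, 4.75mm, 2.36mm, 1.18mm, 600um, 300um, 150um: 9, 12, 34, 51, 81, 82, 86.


FM = sum(cumulative % retained) / 100
= 355 / 100
= 3.55

3.55


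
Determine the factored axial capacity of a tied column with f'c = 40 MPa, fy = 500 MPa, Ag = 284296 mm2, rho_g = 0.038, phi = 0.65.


Ast = rho * Ag = 0.038 * 284296 = 10803.248 mm2
phi*Pn = 0.65 * 0.80 * (0.85 * 40 * (284296 - 10803.248) + 500 * 10803.248) / 1000
= 7644.2 kN

7644.2


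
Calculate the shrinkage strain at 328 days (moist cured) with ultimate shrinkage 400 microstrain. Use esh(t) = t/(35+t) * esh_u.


esh(328) = 328 / (35 + 328) * 400
= 328 / 363 * 400
= 361.4 microstrain

361.4


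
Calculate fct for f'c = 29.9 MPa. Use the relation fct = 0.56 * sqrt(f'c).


fct = 0.56 * sqrt(29.9)
= 0.56 * 5.468
= 3.062 MPa

3.062


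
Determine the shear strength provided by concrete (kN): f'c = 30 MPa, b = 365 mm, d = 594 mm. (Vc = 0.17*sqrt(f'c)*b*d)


Vc = 0.17 * sqrt(30) * 365 * 594 / 1000
= 201.88 kN

201.88


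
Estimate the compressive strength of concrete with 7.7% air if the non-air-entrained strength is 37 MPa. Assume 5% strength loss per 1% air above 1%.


Strength loss = (7.7 - 1) * 5 = 33.5%
f'c = 37 * (1 - 33.5/100)
= 24.61 MPa

24.61


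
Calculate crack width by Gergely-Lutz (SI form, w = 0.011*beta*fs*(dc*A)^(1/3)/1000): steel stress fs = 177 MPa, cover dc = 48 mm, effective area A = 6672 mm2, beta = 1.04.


w = 0.011 * beta * fs * (dc * A)^(1/3) / 1000
= 0.011 * 1.04 * 177 * (48 * 6672)^(1/3) / 1000
= 0.139 mm

0.139


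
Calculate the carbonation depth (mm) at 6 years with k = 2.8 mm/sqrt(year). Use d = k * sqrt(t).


depth = k * sqrt(t)
= 2.8 * sqrt(6)
= 6.86 mm

6.86


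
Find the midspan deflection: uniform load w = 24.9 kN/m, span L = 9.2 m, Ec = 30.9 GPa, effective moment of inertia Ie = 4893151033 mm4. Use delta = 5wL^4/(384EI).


Convert: L = 9.2 m = 9200 mm, Ec = 30.9 GPa = 30900 MPa
delta = 5 * 24.9 * 9200^4 / (384 * 30900 * 4893151033)
= 15.36 mm

15.36


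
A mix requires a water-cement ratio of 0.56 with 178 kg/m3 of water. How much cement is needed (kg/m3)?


Cement = water / (w/c)
= 178 / 0.56
= 317.9 kg/m3

317.9


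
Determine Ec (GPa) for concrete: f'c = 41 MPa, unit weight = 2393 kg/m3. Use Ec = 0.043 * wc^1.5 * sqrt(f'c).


Ec = 0.043 * 2393^1.5 * sqrt(41) / 1000
= 32.23 GPa

32.23


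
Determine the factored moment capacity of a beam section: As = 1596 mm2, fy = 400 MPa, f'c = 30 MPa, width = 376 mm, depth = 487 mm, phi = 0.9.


a = As * fy / (0.85 * f'c * b)
= 1596 * 400 / (0.85 * 30 * 376)
= 66.5832 mm
Mn = As * fy * (d - a/2) / 10^6
= 289.6474 kN-m
phi*Mn = 0.9 * 289.6474 = 260.68 kN-m

260.68


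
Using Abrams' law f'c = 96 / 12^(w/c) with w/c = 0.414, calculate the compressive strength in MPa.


f'c = 96 / 12^0.414
= 96 / 2.798
= 34.32 MPa

34.32


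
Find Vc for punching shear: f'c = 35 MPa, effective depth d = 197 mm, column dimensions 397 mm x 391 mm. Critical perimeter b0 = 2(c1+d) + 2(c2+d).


b0 = 2*(397 + 197) + 2*(391 + 197) = 2364 mm
Vc = 0.33 * sqrt(35) * 2364 * 197 / 1000
= 909.2 kN

909.2


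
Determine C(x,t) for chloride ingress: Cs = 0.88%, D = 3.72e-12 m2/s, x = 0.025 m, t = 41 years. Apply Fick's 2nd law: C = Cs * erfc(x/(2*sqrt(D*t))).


t_seconds = 41 * 365.25 * 24 * 3600 = 1293861600.0 s
arg = 0.025 / (2 * sqrt(3.72e-12 * 1293861600.0))
= 0.1802
erfc(0.1802) = 0.7989
C = 0.88 * 0.7989 = 0.703%

0.703


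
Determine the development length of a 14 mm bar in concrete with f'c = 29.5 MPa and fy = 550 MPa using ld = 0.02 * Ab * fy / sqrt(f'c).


Ab = pi * 14^2 / 4 = 153.938 mm2
ld = 0.02 * 153.938 * 550 / sqrt(29.5)
= 311.8 mm

311.8


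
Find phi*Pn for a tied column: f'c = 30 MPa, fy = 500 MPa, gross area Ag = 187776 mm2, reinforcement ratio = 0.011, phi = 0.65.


Ast = rho * Ag = 0.011 * 187776 = 2065.536 mm2
phi*Pn = 0.65 * 0.80 * (0.85 * 30 * (187776 - 2065.536) + 500 * 2065.536) / 1000
= 2999.56 kN

2999.56


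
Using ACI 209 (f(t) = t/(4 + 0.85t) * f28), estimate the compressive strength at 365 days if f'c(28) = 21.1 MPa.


f(365) = 365 / (4 + 0.85 * 365) * 21.1
= 365 / 314.25 * 21.1
= 24.51 MPa

24.51


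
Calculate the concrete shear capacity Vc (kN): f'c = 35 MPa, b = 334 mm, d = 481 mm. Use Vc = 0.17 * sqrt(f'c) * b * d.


Vc = 0.17 * sqrt(35) * 334 * 481 / 1000
= 161.58 kN

161.58


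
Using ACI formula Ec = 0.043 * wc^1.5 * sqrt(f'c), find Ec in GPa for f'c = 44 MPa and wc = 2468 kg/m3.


Ec = 0.043 * 2468^1.5 * sqrt(44) / 1000
= 34.97 GPa

34.97


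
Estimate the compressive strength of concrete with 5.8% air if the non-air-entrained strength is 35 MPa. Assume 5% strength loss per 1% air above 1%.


Strength loss = (5.8 - 1) * 5 = 24.0%
f'c = 35 * (1 - 24.0/100)
= 26.6 MPa

26.6


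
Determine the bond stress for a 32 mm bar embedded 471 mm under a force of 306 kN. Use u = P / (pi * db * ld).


u = P / (pi * db * ld)
= 306 * 1000 / (pi * 32 * 471)
= 6.463 MPa

6.463


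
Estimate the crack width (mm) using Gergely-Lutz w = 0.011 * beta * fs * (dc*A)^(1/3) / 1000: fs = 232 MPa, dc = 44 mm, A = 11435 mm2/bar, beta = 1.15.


w = 0.011 * beta * fs * (dc * A)^(1/3) / 1000
= 0.011 * 1.15 * 232 * (44 * 11435)^(1/3) / 1000
= 0.233 mm

0.233


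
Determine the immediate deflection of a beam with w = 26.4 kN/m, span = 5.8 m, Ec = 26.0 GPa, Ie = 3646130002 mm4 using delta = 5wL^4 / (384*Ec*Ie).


Convert: L = 5.8 m = 5800 mm, Ec = 26.0 GPa = 26000 MPa
delta = 5 * 26.4 * 5800^4 / (384 * 26000 * 3646130002)
= 4.1 mm

4.1


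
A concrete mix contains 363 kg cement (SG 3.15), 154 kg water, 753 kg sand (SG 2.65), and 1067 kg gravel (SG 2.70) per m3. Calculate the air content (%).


Vol cement = 363 / (3.15 * 1000) = 0.115238 m3
Vol water = 154 / 1000 = 0.154 m3
Vol sand = 753 / (2.65 * 1000) = 0.284151 m3
Vol gravel = 1067 / (2.70 * 1000) = 0.395185 m3
Total solid + water volume = 0.948574 m3
Air = (1 - 0.948574) * 100 = 5.14%

5.14


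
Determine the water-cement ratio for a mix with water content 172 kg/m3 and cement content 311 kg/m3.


w/c = water / cement
w/c = 172 / 311 = 0.553

0.553


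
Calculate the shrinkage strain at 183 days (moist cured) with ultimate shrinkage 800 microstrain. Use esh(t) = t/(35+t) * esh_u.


esh(183) = 183 / (35 + 183) * 800
= 183 / 218 * 800
= 671.6 microstrain

671.6


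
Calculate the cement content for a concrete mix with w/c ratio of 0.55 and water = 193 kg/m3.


Cement = water / (w/c)
= 193 / 0.55
= 350.9 kg/m3

350.9


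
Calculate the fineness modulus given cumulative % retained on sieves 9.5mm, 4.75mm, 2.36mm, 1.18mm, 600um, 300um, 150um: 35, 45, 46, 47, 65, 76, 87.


FM = sum(cumulative % retained) / 100
= 401 / 100
= 4.01

4.01


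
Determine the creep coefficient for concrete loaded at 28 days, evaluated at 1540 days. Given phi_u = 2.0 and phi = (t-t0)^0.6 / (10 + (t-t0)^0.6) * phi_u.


dt = 1540 - 28 = 1512
phi = 1512^0.6 / (10 + 1512^0.6) * 2.0
= 1.78

1.78


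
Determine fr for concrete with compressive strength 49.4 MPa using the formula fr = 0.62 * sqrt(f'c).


fr = 0.62 * sqrt(49.4)
= 4.358 MPa

4.358


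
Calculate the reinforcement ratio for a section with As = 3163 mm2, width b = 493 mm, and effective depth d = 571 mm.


rho = As / (b * d)
= 3163 / (493 * 571)
= 0.0112

0.0112


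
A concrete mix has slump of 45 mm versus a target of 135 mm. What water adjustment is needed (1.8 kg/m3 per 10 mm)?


Difference = 135 - 45 = 90 mm
Water adjustment = 90 * 1.8 / 10 = 16.2 kg/m3

16.2
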